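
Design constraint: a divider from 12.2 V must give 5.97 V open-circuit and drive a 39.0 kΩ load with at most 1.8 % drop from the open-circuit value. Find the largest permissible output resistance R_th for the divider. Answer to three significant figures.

R_th ≤ 715 Ω

Loading drop = R_th/(R_th + R_L) ≤ 0.0180, so R_th ≤ R_L · ε/(1−ε) = 39.0 kΩ × 0.0180/0.9820 = 715 Ω.
(Any R1, R2 with R2/(R1+R2) = 0.489 and R1‖R2 ≤ 715 Ω will meet the spec.)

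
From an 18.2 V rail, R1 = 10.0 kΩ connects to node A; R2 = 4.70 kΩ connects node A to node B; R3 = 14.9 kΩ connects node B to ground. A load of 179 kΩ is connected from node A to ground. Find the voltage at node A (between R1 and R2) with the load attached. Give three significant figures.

Below node A the series string R2+R3 = 19.60 kΩ sits in parallel with the 179 kΩ load: 17.67 kΩ.
V_A = 18.2 × 17.67/(10.0 + 17.67) = 11.6 V.

V ≈ 11.6 V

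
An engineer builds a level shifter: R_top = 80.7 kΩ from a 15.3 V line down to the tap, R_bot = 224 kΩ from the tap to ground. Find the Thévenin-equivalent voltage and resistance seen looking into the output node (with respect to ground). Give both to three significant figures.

V_th = 11.2 V, R_th = 59.3 kΩ

V_th is the open-circuit tap voltage: 15.3 × 224/(80.7 + 224) = 11.2 V.
With the supply zeroed, R_top and R_bot appear in parallel from the tap: R_th = R_top‖R_bot = (80.7 × 224)/304.7 = 59.3 kΩ.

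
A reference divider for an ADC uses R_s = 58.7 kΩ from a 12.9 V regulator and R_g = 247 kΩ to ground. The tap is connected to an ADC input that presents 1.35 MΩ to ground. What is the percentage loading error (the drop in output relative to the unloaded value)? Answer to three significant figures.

3.39 %

The divider's output (Thévenin) resistance is R_s‖R_g = 47.43 kΩ.
Fractional drop under load = R_th/(R_th + R_L) = 47.43 / (47.43 + 1350) = 0.03394.
So the output falls by 3.39 %.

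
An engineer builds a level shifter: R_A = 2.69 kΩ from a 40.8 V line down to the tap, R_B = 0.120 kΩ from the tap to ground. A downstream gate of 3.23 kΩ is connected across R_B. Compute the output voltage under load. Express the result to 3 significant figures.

The load sits in parallel with R_B: R_B‖R_L = (120 × 3230) / (120 + 3230) = 115.7 Ω.
V_out = 40.8 × 115.7 / (2690 + 115.7) = 40.8 × 115.7/2806 = 1.68 V.

V_out ≈ 1.68 V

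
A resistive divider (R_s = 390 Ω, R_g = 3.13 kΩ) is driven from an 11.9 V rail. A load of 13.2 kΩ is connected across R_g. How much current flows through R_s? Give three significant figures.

R_g‖R_L = 2530 Ω, so the source sees R_s + R_g‖R_L = 2920 Ω.
I = 11.9 V / 2920 Ω = 4.08 mA.

I ≈ 4.08 mA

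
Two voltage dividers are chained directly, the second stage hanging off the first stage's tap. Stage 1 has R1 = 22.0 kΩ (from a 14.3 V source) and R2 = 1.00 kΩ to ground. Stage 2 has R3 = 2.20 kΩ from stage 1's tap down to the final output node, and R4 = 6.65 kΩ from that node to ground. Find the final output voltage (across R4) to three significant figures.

V_out ≈ 0.422 V

Stage 2 presents R3+R4 = 8.850 kΩ as a load on stage 1's tap.
Stage 1's lower leg becomes R2‖(R3+R4) = 0.8985 kΩ, so V_mid = 14.3 × 0.8985/22.90 = 0.5611 V.
Stage 2 is itself unloaded: V_out = V_mid × R4/(R3+R4) = 0.5611 × 6.65/8.850 = 0.422 V.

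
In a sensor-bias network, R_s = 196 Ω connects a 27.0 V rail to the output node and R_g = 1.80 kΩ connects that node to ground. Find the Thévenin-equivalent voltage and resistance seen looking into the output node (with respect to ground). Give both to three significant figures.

V_th = 24.3 V, R_th = 177 Ω

V_th is the open-circuit tap voltage: 27.0 × 1800/(196 + 1800) = 24.3 V.
With the supply zeroed, R_s and R_g appear in parallel from the tap: R_th = R_s‖R_g = (196 × 1800)/1996 = 177 Ω.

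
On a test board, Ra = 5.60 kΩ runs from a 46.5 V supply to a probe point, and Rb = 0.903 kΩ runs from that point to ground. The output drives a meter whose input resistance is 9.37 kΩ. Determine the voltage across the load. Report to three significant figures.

The load sits in parallel with Rb: Rb‖R_L = (903 × 9370) / (903 + 9370) = 823.6 Ω.
V_out = 46.5 × 823.6 / (5600 + 823.6) = 46.5 × 823.6/6424 = 5.96 V.
(Unloaded it would have been 6.46 V.)

V_out ≈ 5.96 V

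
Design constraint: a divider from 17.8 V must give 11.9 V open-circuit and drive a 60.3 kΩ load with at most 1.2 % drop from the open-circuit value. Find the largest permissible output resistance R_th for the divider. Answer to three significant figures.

Loading drop = R_th/(R_th + R_L) ≤ 0.0120, so R_th ≤ R_L · ε/(1−ε) = 60.3 kΩ × 0.0120/0.9880 = 732 Ω.
(Any R1, R2 with R2/(R1+R2) = 0.669 and R1‖R2 ≤ 732 Ω will meet the spec.)

R_th ≤ 732 Ω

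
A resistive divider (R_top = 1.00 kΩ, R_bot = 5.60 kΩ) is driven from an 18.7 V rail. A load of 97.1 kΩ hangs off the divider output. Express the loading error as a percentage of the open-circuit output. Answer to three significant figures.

The divider's output (Thévenin) resistance is R_top‖R_bot = 0.8485 kΩ.
Fractional drop under load = R_th/(R_th + R_L) = 0.8485 / (0.8485 + 97.1) = 0.008663.
So the output falls by 0.866 %.

0.866 %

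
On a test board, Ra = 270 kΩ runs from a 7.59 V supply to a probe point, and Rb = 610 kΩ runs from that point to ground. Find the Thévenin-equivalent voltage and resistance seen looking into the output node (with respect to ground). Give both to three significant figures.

V_th is the open-circuit tap voltage: 7.59 × 610/(270 + 610) = 5.26 V.
With the supply zeroed, Ra and Rb appear in parallel from the tap: R_th = Ra‖Rb = (270 × 610)/880.0 = 187 kΩ.

V_th = 5.26 V, R_th = 187 kΩ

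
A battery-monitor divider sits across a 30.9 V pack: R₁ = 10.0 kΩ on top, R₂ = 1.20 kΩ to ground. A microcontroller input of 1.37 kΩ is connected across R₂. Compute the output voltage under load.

V_out ≈ 1.86 V

The load sits in parallel with R₂: R₂‖R_L = (1.20 × 1.37) / (1.20 + 1.37) = 0.6397 kΩ.
V_out = 30.9 × 0.6397 / (10.0 + 0.6397) = 30.9 × 0.6397/10.64 = 1.86 V.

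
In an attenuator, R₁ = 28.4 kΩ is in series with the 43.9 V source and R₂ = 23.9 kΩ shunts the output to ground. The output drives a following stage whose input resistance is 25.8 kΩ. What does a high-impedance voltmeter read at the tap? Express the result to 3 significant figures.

The load sits in parallel with R₂: R₂‖R_L = (23.9 × 25.8) / (23.9 + 25.8) = 12.41 kΩ.
V_out = 43.9 × 12.41 / (28.4 + 12.41) = 43.9 × 12.41/40.81 = 13.3 V.

V_out ≈ 13.3 V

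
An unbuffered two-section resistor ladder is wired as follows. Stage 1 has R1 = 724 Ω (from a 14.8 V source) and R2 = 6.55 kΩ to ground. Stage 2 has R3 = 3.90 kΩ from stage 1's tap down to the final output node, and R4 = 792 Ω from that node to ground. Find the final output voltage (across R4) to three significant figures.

V_out ≈ 1.98 V

Stage 2 presents R3+R4 = 4692 Ω as a load on stage 1's tap.
Stage 1's lower leg becomes R2‖(R3+R4) = 2734 Ω, so V_mid = 14.8 × 2734/3458 = 11.70 V.
Stage 2 is itself unloaded: V_out = V_mid × R4/(R3+R4) = 11.70 × 792/4692 = 1.98 V.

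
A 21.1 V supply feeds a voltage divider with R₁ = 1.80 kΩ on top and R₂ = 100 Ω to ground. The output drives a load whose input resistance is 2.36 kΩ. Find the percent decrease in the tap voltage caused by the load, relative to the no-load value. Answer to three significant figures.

3.86 %

The divider's output (Thévenin) resistance is R₁‖R₂ = 94.74 Ω.
Fractional drop under load = R_th/(R_th + R_L) = 94.74 / (94.74 + 2360) = 0.03859.
So the output falls by 3.86 %.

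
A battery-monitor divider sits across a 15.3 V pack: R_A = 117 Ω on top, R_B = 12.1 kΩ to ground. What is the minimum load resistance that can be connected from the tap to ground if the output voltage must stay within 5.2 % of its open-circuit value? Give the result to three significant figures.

R_L(min) ≈ 2.11 kΩ

Output resistance R_th = R_A‖R_B = (117 × 12100)/12220 = 115.9 Ω.
The fractional drop is R_th/(R_th + R_L); requiring this ≤ 0.0520 gives R_L ≥ R_th(1/0.0520 − 1) = 115.9 × 18.23 = 2.11 kΩ.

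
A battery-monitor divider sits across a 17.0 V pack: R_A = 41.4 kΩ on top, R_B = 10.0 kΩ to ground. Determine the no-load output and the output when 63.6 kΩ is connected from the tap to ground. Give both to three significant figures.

Unloaded: 3.31 V; loaded: 2.94 V

Open-circuit: V = 17.0 × 10.0/(41.4 + 10.0) = 3.31 V.
With the load, R_B becomes R_B‖R_L = 8.641 kΩ, so V = 17.0 × 8.641/50.04 = 2.94 V.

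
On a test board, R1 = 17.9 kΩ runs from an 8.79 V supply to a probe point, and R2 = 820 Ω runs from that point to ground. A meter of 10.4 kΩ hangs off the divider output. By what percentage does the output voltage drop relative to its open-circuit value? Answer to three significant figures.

7.01 %

The divider's output (Thévenin) resistance is R1‖R2 = 784.1 Ω.
Fractional drop under load = R_th/(R_th + R_L) = 784.1 / (784.1 + 10400) = 0.07011.
So the output falls by 7.01 %.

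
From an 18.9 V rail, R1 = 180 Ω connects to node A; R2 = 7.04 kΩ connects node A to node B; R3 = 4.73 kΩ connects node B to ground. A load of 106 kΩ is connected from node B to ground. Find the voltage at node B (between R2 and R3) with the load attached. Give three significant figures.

V ≈ 7.28 V

At node B, R3 is in parallel with the load: R3‖R_L = 4528 Ω.
Below node A the resistance is R2 + (R3‖R_L) = 11570 Ω, so V_A = 18.9 × 11570/11750 = 18.61 V.
Then V_B = V_A × (R3‖R_L)/(R2 + R3‖R_L) = 18.61 × 4528/11570 = 7.28 V.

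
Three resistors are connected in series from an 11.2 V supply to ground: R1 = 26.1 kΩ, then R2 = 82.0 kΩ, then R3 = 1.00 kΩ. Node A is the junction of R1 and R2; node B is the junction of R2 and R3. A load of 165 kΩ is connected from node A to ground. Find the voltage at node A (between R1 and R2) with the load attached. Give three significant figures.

Below node A the series string R2+R3 = 83.00 kΩ sits in parallel with the 165 kΩ load: 55.22 kΩ.
V_A = 11.2 × 55.22/(26.1 + 55.22) = 7.61 V.

V ≈ 7.61 V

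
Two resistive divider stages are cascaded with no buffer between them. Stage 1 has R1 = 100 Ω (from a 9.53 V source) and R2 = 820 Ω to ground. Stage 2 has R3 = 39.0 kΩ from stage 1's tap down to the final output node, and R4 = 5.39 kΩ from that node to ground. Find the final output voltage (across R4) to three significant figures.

Stage 2 presents R3+R4 = 44390 Ω as a load on stage 1's tap.
Stage 1's lower leg becomes R2‖(R3+R4) = 805.1 Ω, so V_mid = 9.53 × 805.1/905.1 = 8.477 V.
Stage 2 is itself unloaded: V_out = V_mid × R4/(R3+R4) = 8.477 × 5390/44390 = 1.03 V.

V_out ≈ 1.03 V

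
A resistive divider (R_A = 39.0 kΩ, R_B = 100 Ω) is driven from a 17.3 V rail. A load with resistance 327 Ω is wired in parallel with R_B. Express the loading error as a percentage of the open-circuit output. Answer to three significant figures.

Unloaded V = 17.3 × 100/39100 = 0.04425 V.
Loaded: R_B‖R_L = 76.58 Ω, giving V = 17.3 × 76.58/39080 = 0.03390 V.
Drop = (0.04425 − 0.03390) / 0.04425 = 23.4 %.

23.4 %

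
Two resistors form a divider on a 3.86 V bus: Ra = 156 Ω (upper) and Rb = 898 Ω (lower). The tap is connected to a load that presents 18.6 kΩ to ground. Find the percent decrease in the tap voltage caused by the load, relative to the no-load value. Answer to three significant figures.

0.710 %

The divider's output (Thévenin) resistance is Ra‖Rb = 132.9 Ω.
Fractional drop under load = R_th/(R_th + R_L) = 132.9 / (132.9 + 18600) = 0.007095.
So the output falls by 0.710 %.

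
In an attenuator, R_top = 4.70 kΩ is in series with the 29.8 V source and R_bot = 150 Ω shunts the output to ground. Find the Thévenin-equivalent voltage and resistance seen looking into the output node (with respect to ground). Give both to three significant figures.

V_th = 0.922 V, R_th = 145 Ω

V_th is the open-circuit tap voltage: 29.8 × 150/(4700 + 150) = 0.922 V.
With the supply zeroed, R_top and R_bot appear in parallel from the tap: R_th = R_top‖R_bot = (4700 × 150)/4850 = 145 Ω.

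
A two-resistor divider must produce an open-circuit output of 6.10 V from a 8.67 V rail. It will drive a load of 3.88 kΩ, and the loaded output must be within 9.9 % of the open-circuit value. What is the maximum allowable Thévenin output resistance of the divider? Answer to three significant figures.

R_th ≤ 426 Ω

Loading drop = R_th/(R_th + R_L) ≤ 0.0990, so R_th ≤ R_L · ε/(1−ε) = 3.88 kΩ × 0.0990/0.9010 = 426 Ω.
(Any R1, R2 with R2/(R1+R2) = 0.704 and R1‖R2 ≤ 426 Ω will meet the spec.)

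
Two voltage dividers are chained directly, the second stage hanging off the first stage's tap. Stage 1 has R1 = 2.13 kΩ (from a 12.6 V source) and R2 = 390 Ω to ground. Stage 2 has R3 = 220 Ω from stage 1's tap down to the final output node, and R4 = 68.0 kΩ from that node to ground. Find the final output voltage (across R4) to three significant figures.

Stage 2 presents R3+R4 = 68220 Ω as a load on stage 1's tap.
Stage 1's lower leg becomes R2‖(R3+R4) = 387.8 Ω, so V_mid = 12.6 × 387.8/2518 = 1.941 V.
Stage 2 is itself unloaded: V_out = V_mid × R4/(R3+R4) = 1.941 × 68000/68220 = 1.93 V.

V_out ≈ 1.93 V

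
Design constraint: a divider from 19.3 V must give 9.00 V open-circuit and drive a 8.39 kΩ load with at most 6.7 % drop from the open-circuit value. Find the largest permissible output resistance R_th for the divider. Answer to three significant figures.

Loading drop = R_th/(R_th + R_L) ≤ 0.0670, so R_th ≤ R_L · ε/(1−ε) = 8.39 kΩ × 0.0670/0.9330 = 602 Ω.

R_th ≤ 602 Ω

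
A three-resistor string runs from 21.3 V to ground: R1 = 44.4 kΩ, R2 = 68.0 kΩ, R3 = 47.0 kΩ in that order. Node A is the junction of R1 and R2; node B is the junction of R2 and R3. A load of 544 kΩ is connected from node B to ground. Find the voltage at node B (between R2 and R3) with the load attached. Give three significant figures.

At node B, R3 is in parallel with the load: R3‖R_L = 43.26 kΩ.
Below node A the resistance is R2 + (R3‖R_L) = 111.3 kΩ, so V_A = 21.3 × 111.3/155.7 = 15.22 V.
Then V_B = V_A × (R3‖R_L)/(R2 + R3‖R_L) = 15.22 × 43.26/111.3 = 5.92 V.

V ≈ 5.92 V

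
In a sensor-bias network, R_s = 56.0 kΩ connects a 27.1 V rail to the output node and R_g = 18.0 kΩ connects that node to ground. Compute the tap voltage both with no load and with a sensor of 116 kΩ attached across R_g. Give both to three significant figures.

Unloaded: 6.59 V; loaded: 5.90 V

Open-circuit: V = 27.1 × 18.0/(56.0 + 18.0) = 6.59 V.
With the load, R_g becomes R_g‖R_L = 15.58 kΩ, so V = 27.1 × 15.58/71.58 = 5.90 V.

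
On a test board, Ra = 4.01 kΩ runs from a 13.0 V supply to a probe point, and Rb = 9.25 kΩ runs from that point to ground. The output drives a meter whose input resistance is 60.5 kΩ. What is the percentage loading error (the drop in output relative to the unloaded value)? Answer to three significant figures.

The divider's output (Thévenin) resistance is Ra‖Rb = 2.797 kΩ.
Fractional drop under load = R_th/(R_th + R_L) = 2.797 / (2.797 + 60.5) = 0.04419.
So the output falls by 4.42 %.

4.42 %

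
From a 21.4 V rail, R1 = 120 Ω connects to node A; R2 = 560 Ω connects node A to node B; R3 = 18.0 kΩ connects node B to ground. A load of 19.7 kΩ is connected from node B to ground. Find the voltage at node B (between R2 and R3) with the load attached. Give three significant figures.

At node B, R3 is in parallel with the load: R3‖R_L = 9406 Ω.
Below node A the resistance is R2 + (R3‖R_L) = 9966 Ω, so V_A = 21.4 × 9966/10090 = 21.15 V.
Then V_B = V_A × (R3‖R_L)/(R2 + R3‖R_L) = 21.15 × 9406/9966 = 20.0 V.

V ≈ 20.0 V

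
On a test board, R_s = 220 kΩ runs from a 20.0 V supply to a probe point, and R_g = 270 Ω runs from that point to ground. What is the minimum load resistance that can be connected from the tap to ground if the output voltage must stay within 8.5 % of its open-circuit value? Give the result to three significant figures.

Output resistance R_th = R_s‖R_g = (220000 × 270)/220300 = 269.7 Ω.
The fractional drop is R_th/(R_th + R_L); requiring this ≤ 0.0850 gives R_L ≥ R_th(1/0.0850 − 1) = 269.7 × 10.76 = 2.90 kΩ.

R_L(min) ≈ 2.90 kΩ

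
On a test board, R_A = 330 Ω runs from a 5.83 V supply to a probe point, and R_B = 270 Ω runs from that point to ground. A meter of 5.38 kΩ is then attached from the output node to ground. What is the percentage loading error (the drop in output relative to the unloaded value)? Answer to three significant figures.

The divider's output (Thévenin) resistance is R_A‖R_B = 148.5 Ω.
Fractional drop under load = R_th/(R_th + R_L) = 148.5 / (148.5 + 5380) = 0.02686.
So the output falls by 2.69 %.

2.69 %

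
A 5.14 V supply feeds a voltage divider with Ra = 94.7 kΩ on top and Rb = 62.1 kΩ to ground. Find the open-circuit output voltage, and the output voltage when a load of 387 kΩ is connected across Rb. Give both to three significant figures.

Open-circuit: V = 5.14 × 62.1/(94.7 + 62.1) = 2.04 V.
With the load, Rb becomes Rb‖R_L = 53.51 kΩ, so V = 5.14 × 53.51/148.2 = 1.86 V.

Unloaded: 2.04 V; loaded: 1.86 V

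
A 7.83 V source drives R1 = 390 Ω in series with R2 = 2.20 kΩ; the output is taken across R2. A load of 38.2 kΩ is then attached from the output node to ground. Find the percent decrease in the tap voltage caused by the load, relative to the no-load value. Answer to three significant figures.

0.860 %

The divider's output (Thévenin) resistance is R1‖R2 = 331.3 Ω.
Fractional drop under load = R_th/(R_th + R_L) = 331.3 / (331.3 + 38200) = 0.008598.
So the output falls by 0.860 %.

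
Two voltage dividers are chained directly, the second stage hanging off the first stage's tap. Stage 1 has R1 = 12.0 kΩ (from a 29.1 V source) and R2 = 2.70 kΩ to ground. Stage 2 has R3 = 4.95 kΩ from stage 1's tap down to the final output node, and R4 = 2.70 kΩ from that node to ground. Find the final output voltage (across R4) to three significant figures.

Stage 2 presents R3+R4 = 7.650 kΩ as a load on stage 1's tap.
Stage 1's lower leg becomes R2‖(R3+R4) = 1.996 kΩ, so V_mid = 29.1 × 1.996/14.00 = 4.149 V.
Stage 2 is itself unloaded: V_out = V_mid × R4/(R3+R4) = 4.149 × 2.70/7.650 = 1.46 V.

V_out ≈ 1.46 V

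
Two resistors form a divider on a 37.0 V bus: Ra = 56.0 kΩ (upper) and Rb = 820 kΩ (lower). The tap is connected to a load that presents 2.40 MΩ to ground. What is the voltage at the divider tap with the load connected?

The load sits in parallel with Rb: Rb‖R_L = (820 × 2400) / (820 + 2400) = 611.2 kΩ.
V_out = 37.0 × 611.2 / (56.0 + 611.2) = 37.0 × 611.2/667.2 = 33.9 V.

V_out ≈ 33.9 V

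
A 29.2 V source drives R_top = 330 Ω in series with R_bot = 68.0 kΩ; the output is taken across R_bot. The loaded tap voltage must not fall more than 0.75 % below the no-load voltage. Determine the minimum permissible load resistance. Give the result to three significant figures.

Output resistance R_th = R_top‖R_bot = (330 × 68000)/68330 = 328.4 Ω.
The fractional drop is R_th/(R_th + R_L); requiring this ≤ 0.00750 gives R_L ≥ R_th(1/0.00750 − 1) = 328.4 × 132.3 = 43.5 kΩ.

R_L(min) ≈ 43.5 kΩ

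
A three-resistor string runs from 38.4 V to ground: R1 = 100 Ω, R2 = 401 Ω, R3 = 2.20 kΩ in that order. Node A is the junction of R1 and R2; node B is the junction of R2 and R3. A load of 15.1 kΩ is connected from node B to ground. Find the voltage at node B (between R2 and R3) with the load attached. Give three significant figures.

At node B, R3 is in parallel with the load: R3‖R_L = 1920 Ω.
Below node A the resistance is R2 + (R3‖R_L) = 2321 Ω, so V_A = 38.4 × 2321/2421 = 36.81 V.
Then V_B = V_A × (R3‖R_L)/(R2 + R3‖R_L) = 36.81 × 1920/2321 = 30.5 V.

V ≈ 30.5 V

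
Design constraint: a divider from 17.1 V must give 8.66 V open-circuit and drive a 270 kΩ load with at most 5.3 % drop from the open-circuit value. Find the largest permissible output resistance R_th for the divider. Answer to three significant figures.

R_th ≤ 15.1 kΩ

Loading drop = R_th/(R_th + R_L) ≤ 0.0530, so R_th ≤ R_L · ε/(1−ε) = 270 kΩ × 0.0530/0.9470 = 15.1 kΩ.
(Any R1, R2 with R2/(R1+R2) = 0.506 and R1‖R2 ≤ 15.1 kΩ will meet the spec.)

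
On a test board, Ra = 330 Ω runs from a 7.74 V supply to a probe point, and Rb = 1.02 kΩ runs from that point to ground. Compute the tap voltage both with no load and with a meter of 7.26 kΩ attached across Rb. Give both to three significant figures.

Unloaded: 5.85 V; loaded: 5.65 V

Open-circuit: V = 7.74 × 1020/(330 + 1020) = 5.85 V.
With the load, Rb becomes Rb‖R_L = 894.3 Ω, so V = 7.74 × 894.3/1224 = 5.65 V.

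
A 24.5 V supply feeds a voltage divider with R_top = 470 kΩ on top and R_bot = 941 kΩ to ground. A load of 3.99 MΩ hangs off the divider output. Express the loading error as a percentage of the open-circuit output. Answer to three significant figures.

7.28 %

The divider's output (Thévenin) resistance is R_top‖R_bot = 313.4 kΩ.
Fractional drop under load = R_th/(R_th + R_L) = 313.4 / (313.4 + 3990) = 0.07284.
So the output falls by 7.28 %.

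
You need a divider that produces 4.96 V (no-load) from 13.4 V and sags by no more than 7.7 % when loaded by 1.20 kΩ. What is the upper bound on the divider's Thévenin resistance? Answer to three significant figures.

Loading drop = R_th/(R_th + R_L) ≤ 0.0770, so R_th ≤ R_L · ε/(1−ε) = 1.20 kΩ × 0.0770/0.9230 = 100 Ω.
(Any R1, R2 with R2/(R1+R2) = 0.370 and R1‖R2 ≤ 100 Ω will meet the spec.)

R_th ≤ 100 Ω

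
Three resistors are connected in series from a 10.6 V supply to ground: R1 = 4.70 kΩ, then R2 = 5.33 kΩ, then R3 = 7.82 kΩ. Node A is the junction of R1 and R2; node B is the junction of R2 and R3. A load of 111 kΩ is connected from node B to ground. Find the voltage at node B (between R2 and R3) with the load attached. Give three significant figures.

V ≈ 4.47 V

At node B, R3 is in parallel with the load: R3‖R_L = 7.305 kΩ.
Below node A the resistance is R2 + (R3‖R_L) = 12.64 kΩ, so V_A = 10.6 × 12.64/17.34 = 7.726 V.
Then V_B = V_A × (R3‖R_L)/(R2 + R3‖R_L) = 7.726 × 7.305/12.64 = 4.47 V.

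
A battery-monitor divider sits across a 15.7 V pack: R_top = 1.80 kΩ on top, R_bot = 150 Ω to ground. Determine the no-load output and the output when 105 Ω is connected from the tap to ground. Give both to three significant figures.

Open-circuit: V = 15.7 × 150/(1800 + 150) = 1.21 V.
With the load, R_bot becomes R_bot‖R_L = 61.76 Ω, so V = 15.7 × 61.76/1862 = 0.521 V.

Unloaded: 1.21 V; loaded: 0.521 V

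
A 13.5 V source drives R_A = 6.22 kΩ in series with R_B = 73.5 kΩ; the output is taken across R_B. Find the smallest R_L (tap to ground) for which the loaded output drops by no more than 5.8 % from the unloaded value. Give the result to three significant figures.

Output resistance R_th = R_A‖R_B = (6.22 × 73.5)/79.72 = 5.735 kΩ.
The fractional drop is R_th/(R_th + R_L); requiring this ≤ 0.0580 gives R_L ≥ R_th(1/0.0580 − 1) = 5.735 × 16.24 = 93.1 kΩ.

R_L(min) ≈ 93.1 kΩ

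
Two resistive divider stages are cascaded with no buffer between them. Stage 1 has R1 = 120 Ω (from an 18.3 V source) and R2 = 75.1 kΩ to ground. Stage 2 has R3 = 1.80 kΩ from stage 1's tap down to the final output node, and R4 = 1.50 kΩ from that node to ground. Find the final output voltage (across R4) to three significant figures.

V_out ≈ 8.01 V

Stage 2 presents R3+R4 = 3300 Ω as a load on stage 1's tap.
Stage 1's lower leg becomes R2‖(R3+R4) = 3161 Ω, so V_mid = 18.3 × 3161/3281 = 17.63 V.
Stage 2 is itself unloaded: V_out = V_mid × R4/(R3+R4) = 17.63 × 1500/3300 = 8.01 V.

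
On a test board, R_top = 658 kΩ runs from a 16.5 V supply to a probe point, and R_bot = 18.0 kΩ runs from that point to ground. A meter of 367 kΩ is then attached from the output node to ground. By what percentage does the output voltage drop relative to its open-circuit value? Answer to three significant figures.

The divider's output (Thévenin) resistance is R_top‖R_bot = 17.52 kΩ.
Fractional drop under load = R_th/(R_th + R_L) = 17.52 / (17.52 + 367) = 0.04557.
So the output falls by 4.56 %.

4.56 %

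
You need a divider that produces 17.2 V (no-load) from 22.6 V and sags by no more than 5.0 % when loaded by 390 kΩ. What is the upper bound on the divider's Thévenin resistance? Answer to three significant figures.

R_th ≤ 20.5 kΩ

Loading drop = R_th/(R_th + R_L) ≤ 0.0500, so R_th ≤ R_L · ε/(1−ε) = 390 kΩ × 0.0500/0.9500 = 20.5 kΩ.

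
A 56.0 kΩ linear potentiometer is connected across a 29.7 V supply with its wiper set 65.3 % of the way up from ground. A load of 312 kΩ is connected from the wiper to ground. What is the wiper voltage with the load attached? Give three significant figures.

V ≈ 18.6 V

The wiper splits the pot into (1−α)R = 19.43 kΩ above and αR = 36.57 kΩ below.
Lower section ‖ load = 32.73 kΩ.
V_wiper = 29.7 × 32.73/(19.43 + 32.73) = 18.6 V.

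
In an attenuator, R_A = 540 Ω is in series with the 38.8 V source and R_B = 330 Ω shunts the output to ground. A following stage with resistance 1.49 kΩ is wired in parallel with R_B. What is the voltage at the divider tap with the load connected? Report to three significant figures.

V_out ≈ 12.9 V

The load sits in parallel with R_B: R_B‖R_L = (330 × 1490) / (330 + 1490) = 270.2 Ω.
V_out = 38.8 × 270.2 / (540 + 270.2) = 38.8 × 270.2/810.2 = 12.9 V.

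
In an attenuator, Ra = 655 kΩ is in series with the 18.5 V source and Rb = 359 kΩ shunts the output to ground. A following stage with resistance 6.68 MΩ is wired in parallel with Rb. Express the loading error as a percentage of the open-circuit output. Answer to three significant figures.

The divider's output (Thévenin) resistance is Ra‖Rb = 231.9 kΩ.
Fractional drop under load = R_th/(R_th + R_L) = 231.9 / (231.9 + 6680) = 0.03355.
So the output falls by 3.36 %.

3.36 %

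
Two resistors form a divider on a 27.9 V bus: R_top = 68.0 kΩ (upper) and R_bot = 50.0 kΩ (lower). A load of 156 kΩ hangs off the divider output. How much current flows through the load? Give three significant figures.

R_bot‖R_L = 37.86 kΩ; V_out = 27.9 × 37.86/105.9 = 9.979 V.
I_L = V_out / R_L = 9.979 / 156 kΩ = 0.0640 mA.

I_L ≈ 0.0640 mA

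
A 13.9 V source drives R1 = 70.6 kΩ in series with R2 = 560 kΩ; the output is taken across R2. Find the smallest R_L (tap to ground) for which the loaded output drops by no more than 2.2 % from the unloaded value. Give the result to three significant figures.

R_L(min) ≈ 2.79 MΩ

Output resistance R_th = R1‖R2 = (70.6 × 560)/630.6 = 62.70 kΩ.
The fractional drop is R_th/(R_th + R_L); requiring this ≤ 0.0220 gives R_L ≥ R_th(1/0.0220 − 1) = 62.70 × 44.45 = 2.79 MΩ.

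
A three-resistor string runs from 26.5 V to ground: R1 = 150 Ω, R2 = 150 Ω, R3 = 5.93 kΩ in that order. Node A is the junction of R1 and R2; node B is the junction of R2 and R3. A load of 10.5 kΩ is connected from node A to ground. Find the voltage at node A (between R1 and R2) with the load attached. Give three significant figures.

V ≈ 25.5 V

Below node A the series string R2+R3 = 6080 Ω sits in parallel with the 10500 Ω load: 3850 Ω.
V_A = 26.5 × 3850/(150 + 3850) = 25.5 V.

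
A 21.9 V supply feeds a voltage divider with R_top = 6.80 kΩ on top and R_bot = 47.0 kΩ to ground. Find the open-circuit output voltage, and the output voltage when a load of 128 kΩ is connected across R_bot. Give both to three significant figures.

Open-circuit: V = 21.9 × 47.0/(6.80 + 47.0) = 19.1 V.
With the load, R_bot becomes R_bot‖R_L = 34.38 kΩ, so V = 21.9 × 34.38/41.18 = 18.3 V.

Unloaded: 19.1 V; loaded: 18.3 V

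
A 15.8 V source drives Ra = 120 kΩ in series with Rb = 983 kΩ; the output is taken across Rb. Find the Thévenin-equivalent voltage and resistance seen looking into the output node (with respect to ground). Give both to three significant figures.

V_th = 14.1 V, R_th = 107 kΩ

V_th is the open-circuit tap voltage: 15.8 × 983/(120 + 983) = 14.1 V.
With the supply zeroed, Ra and Rb appear in parallel from the tap: R_th = Ra‖Rb = (120 × 983)/1103 = 107 kΩ.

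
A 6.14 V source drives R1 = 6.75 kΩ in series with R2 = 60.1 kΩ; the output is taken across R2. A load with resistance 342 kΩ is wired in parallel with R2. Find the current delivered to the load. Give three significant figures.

R2‖R_L = 51.12 kΩ; V_out = 6.14 × 51.12/57.87 = 5.424 V.
I_L = V_out / R_L = 5.424 / 342 kΩ = 0.0159 mA.

I_L ≈ 0.0159 mA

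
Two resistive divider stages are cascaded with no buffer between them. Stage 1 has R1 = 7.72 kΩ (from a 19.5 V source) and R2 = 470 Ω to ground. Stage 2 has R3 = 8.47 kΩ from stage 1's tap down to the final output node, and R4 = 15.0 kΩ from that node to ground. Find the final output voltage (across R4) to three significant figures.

V_out ≈ 0.702 V

Stage 2 presents R3+R4 = 23470 Ω as a load on stage 1's tap.
Stage 1's lower leg becomes R2‖(R3+R4) = 460.8 Ω, so V_mid = 19.5 × 460.8/8181 = 1.098 V.
Stage 2 is itself unloaded: V_out = V_mid × R4/(R3+R4) = 1.098 × 15000/23470 = 0.702 V.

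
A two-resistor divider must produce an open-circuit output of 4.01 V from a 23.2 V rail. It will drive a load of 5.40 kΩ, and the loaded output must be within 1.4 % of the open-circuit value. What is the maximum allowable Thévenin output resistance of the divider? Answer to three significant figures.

Loading drop = R_th/(R_th + R_L) ≤ 0.0140, so R_th ≤ R_L · ε/(1−ε) = 5.40 kΩ × 0.0140/0.9860 = 76.7 Ω.

R_th ≤ 76.7 Ω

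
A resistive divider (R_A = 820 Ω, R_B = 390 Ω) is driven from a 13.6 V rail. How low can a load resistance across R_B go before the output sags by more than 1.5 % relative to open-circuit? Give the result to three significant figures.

Output resistance R_th = R_A‖R_B = (820 × 390)/1210 = 264.3 Ω.
The fractional drop is R_th/(R_th + R_L); requiring this ≤ 0.0150 gives R_L ≥ R_th(1/0.0150 − 1) = 264.3 × 65.67 = 17.4 kΩ.

R_L(min) ≈ 17.4 kΩ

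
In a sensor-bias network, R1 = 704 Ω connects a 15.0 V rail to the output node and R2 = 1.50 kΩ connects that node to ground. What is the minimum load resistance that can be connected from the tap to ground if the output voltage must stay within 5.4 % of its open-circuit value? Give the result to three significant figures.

Output resistance R_th = R1‖R2 = (704 × 1500)/2204 = 479.1 Ω.
The fractional drop is R_th/(R_th + R_L); requiring this ≤ 0.0540 gives R_L ≥ R_th(1/0.0540 − 1) = 479.1 × 17.52 = 8.39 kΩ.

R_L(min) ≈ 8.39 kΩ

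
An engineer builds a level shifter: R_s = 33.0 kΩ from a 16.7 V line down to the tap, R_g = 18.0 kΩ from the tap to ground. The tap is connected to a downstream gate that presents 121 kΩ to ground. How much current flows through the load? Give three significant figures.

I_L ≈ 0.0444 mA

R_g‖R_L = 15.67 kΩ; V_out = 16.7 × 15.67/48.67 = 5.377 V.
I_L = V_out / R_L = 5.377 / 121 kΩ = 0.0444 mA.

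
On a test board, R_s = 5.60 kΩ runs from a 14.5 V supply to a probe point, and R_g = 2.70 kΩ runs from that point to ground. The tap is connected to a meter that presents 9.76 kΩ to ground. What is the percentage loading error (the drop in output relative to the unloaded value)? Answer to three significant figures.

15.7 %

The divider's output (Thévenin) resistance is R_s‖R_g = 1.822 kΩ.
Fractional drop under load = R_th/(R_th + R_L) = 1.822 / (1.822 + 9.76) = 0.1573.
So the output falls by 15.7 %.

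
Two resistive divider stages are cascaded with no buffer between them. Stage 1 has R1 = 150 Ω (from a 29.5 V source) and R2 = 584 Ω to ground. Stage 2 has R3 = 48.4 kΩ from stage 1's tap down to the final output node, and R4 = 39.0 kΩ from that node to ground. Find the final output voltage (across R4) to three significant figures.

V_out ≈ 10.5 V

Stage 2 presents R3+R4 = 87400 Ω as a load on stage 1's tap.
Stage 1's lower leg becomes R2‖(R3+R4) = 580.1 Ω, so V_mid = 29.5 × 580.1/730.1 = 23.44 V.
Stage 2 is itself unloaded: V_out = V_mid × R4/(R3+R4) = 23.44 × 39000/87400 = 10.5 V.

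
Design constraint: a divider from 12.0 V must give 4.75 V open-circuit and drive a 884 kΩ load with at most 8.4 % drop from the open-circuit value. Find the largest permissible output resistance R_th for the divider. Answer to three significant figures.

Loading drop = R_th/(R_th + R_L) ≤ 0.0840, so R_th ≤ R_L · ε/(1−ε) = 884 kΩ × 0.0840/0.9160 = 81.1 kΩ.
(Any R1, R2 with R2/(R1+R2) = 0.396 and R1‖R2 ≤ 81.1 kΩ will meet the spec.)

R_th ≤ 81.1 kΩ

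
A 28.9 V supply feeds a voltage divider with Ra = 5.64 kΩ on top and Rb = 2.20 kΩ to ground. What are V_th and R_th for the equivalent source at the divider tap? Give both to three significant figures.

V_th is the open-circuit tap voltage: 28.9 × 2.20/(5.64 + 2.20) = 8.11 V.
With the supply zeroed, Ra and Rb appear in parallel from the tap: R_th = Ra‖Rb = (5.64 × 2.20)/7.840 = 1.58 kΩ.

V_th = 8.11 V, R_th = 1.58 kΩ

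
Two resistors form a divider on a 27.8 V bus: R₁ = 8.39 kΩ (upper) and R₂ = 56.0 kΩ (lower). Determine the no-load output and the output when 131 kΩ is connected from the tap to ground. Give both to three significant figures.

Unloaded: 24.2 V; loaded: 22.9 V

Open-circuit: V = 27.8 × 56.0/(8.39 + 56.0) = 24.2 V.
With the load, R₂ becomes R₂‖R_L = 39.23 kΩ, so V = 27.8 × 39.23/47.62 = 22.9 V.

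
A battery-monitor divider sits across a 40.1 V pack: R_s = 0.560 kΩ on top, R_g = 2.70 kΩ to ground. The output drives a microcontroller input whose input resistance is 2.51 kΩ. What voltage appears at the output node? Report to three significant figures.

V_out ≈ 28.0 V

The load sits in parallel with R_g: R_g‖R_L = (2700 × 2510) / (2700 + 2510) = 1301 Ω.
V_out = 40.1 × 1301 / (560 + 1301) = 40.1 × 1301/1861 = 28.0 V.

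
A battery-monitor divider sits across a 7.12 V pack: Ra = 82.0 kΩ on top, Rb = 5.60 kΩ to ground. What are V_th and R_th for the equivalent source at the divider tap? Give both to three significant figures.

V_th = 0.455 V, R_th = 5.24 kΩ

V_th is the open-circuit tap voltage: 7.12 × 5.60/(82.0 + 5.60) = 0.455 V.
With the supply zeroed, Ra and Rb appear in parallel from the tap: R_th = Ra‖Rb = (82.0 × 5.60)/87.60 = 5.24 kΩ.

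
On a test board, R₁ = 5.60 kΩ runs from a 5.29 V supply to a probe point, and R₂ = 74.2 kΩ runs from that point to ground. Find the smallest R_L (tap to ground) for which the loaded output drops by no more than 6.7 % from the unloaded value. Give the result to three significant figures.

Output resistance R_th = R₁‖R₂ = (5.60 × 74.2)/79.80 = 5.207 kΩ.
The fractional drop is R_th/(R_th + R_L); requiring this ≤ 0.0670 gives R_L ≥ R_th(1/0.0670 − 1) = 5.207 × 13.93 = 72.5 kΩ.

R_L(min) ≈ 72.5 kΩ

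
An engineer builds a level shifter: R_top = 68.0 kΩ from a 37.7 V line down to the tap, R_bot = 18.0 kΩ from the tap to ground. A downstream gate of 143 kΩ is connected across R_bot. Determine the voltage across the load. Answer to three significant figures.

The load sits in parallel with R_bot: R_bot‖R_L = (18.0 × 143) / (18.0 + 143) = 15.99 kΩ.
V_out = 37.7 × 15.99 / (68.0 + 15.99) = 37.7 × 15.99/83.99 = 7.18 V.

V_out ≈ 7.18 V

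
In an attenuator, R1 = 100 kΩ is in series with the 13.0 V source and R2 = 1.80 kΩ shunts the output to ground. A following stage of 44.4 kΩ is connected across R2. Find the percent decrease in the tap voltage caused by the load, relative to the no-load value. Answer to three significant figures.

The divider's output (Thévenin) resistance is R1‖R2 = 1.768 kΩ.
Fractional drop under load = R_th/(R_th + R_L) = 1.768 / (1.768 + 44.4) = 0.03830.
So the output falls by 3.83 %.

3.83 %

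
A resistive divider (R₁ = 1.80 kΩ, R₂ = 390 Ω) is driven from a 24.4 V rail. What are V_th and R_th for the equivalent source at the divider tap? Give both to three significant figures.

V_th is the open-circuit tap voltage: 24.4 × 390/(1800 + 390) = 4.35 V.
With the supply zeroed, R₁ and R₂ appear in parallel from the tap: R_th = R₁‖R₂ = (1800 × 390)/2190 = 321 Ω.

V_th = 4.35 V, R_th = 321 Ω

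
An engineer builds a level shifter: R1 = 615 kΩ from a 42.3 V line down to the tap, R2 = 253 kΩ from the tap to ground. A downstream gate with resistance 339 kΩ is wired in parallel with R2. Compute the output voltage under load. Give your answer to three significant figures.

The load sits in parallel with R2: R2‖R_L = (253 × 339) / (253 + 339) = 144.9 kΩ.
V_out = 42.3 × 144.9 / (615 + 144.9) = 42.3 × 144.9/759.9 = 8.06 V.

V_out ≈ 8.06 V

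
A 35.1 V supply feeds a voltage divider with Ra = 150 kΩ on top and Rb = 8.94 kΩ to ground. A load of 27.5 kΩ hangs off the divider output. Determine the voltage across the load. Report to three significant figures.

The load sits in parallel with Rb: Rb‖R_L = (8.94 × 27.5) / (8.94 + 27.5) = 6.747 kΩ.
V_out = 35.1 × 6.747 / (150 + 6.747) = 35.1 × 6.747/156.7 = 1.51 V.

V_out ≈ 1.51 V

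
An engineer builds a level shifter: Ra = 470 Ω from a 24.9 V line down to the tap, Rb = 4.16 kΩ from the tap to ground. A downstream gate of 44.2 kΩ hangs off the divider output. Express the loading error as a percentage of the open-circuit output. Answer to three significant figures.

The divider's output (Thévenin) resistance is Ra‖Rb = 422.3 Ω.
Fractional drop under load = R_th/(R_th + R_L) = 422.3 / (422.3 + 44200) = 0.009464.
So the output falls by 0.946 %.

0.946 %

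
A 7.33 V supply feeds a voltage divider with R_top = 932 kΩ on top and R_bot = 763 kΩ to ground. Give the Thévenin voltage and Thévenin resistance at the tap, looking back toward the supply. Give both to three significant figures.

V_th = 3.30 V, R_th = 420 kΩ

V_th is the open-circuit tap voltage: 7.33 × 763/(932 + 763) = 3.30 V.
With the supply zeroed, R_top and R_bot appear in parallel from the tap: R_th = R_top‖R_bot = (932 × 763)/1695 = 420 kΩ.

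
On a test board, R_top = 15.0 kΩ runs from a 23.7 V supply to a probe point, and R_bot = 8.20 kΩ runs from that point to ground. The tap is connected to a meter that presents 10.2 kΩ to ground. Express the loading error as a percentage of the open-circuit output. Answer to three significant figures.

The divider's output (Thévenin) resistance is R_top‖R_bot = 5.302 kΩ.
Fractional drop under load = R_th/(R_th + R_L) = 5.302 / (5.302 + 10.2) = 0.3420.
So the output falls by 34.2 %.

34.2 %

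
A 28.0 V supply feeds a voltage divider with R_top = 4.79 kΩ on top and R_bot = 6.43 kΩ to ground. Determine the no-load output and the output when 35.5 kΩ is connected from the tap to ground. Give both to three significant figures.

Open-circuit: V = 28.0 × 6.43/(4.79 + 6.43) = 16.0 V.
With the load, R_bot becomes R_bot‖R_L = 5.444 kΩ, so V = 28.0 × 5.444/10.23 = 14.9 V.

Unloaded: 16.0 V; loaded: 14.9 V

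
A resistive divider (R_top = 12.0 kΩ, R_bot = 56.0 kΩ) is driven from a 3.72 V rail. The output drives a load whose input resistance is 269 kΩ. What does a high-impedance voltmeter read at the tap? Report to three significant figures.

V_out ≈ 2.95 V

The load sits in parallel with R_bot: R_bot‖R_L = (56.0 × 269) / (56.0 + 269) = 46.35 kΩ.
V_out = 3.72 × 46.35 / (12.0 + 46.35) = 3.72 × 46.35/58.35 = 2.95 V.
(Unloaded it would have been 3.06 V.)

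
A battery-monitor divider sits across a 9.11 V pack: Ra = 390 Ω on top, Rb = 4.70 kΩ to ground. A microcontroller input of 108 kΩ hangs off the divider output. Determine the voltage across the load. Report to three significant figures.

V_out ≈ 8.38 V

The load sits in parallel with Rb: Rb‖R_L = (4700 × 108000) / (4700 + 108000) = 4504 Ω.
V_out = 9.11 × 4504 / (390 + 4504) = 9.11 × 4504/4894 = 8.38 V.
(Unloaded it would have been 8.41 V.)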